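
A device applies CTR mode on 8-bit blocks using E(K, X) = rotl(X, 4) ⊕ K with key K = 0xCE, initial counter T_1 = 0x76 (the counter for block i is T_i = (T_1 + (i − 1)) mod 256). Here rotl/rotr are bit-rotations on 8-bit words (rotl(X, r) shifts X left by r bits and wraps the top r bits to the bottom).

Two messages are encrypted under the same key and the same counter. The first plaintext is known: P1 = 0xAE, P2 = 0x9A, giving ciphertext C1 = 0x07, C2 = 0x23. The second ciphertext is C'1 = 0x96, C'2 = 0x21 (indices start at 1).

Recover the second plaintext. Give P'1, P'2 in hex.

In CTR with a reused counter, both messages share the same keystream S_i, so C_i ⊕ C'_i = P_i ⊕ P'_i and thus P'_i = P_i ⊕ C_i ⊕ C'_i.
P'1: 0xAE ⊕ 0x07 ⊕ 0x96 = 0x3F.
P'2: 0x9A ⊕ 0x23 ⊕ 0x21 = 0x98.

P'1 = 0x3F, P'2 = 0x98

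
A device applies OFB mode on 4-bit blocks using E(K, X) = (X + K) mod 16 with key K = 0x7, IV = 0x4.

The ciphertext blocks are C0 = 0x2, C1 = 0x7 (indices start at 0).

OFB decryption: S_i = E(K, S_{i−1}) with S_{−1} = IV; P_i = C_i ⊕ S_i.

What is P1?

P1 = 0x5

P0: S = E(K, 0x4) = 0xB; 0x2 ⊕ 0xB = 0x9.
P1: S = E(K, 0xB) = 0x2; 0x7 ⊕ 0x2 = 0x5.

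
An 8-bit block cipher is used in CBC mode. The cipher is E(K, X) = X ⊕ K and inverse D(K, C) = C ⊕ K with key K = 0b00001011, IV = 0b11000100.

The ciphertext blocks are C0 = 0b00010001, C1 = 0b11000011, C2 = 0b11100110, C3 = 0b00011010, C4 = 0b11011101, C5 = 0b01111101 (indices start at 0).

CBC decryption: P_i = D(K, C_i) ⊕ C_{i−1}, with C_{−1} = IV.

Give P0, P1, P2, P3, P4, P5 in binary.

P0 = 0b11011110, P1 = 0b11011001, P2 = 0b00101110, P3 = 0b11110111, P4 = 0b11001100, P5 = 0b10101011

P0: D(K, 0b00010001) = 0b00011010; 0b00011010 ⊕ 0b11000100 = 0b11011110.
P1: D(K, 0b11000011) = 0b11001000; 0b11001000 ⊕ 0b00010001 = 0b11011001.
P2: D(K, 0b11100110) = 0b11101101; 0b11101101 ⊕ 0b11000011 = 0b00101110.
P3: D(K, 0b00011010) = 0b00010001; 0b00010001 ⊕ 0b11100110 = 0b11110111.
P4: D(K, 0b11011101) = 0b11010110; 0b11010110 ⊕ 0b00011010 = 0b11001100.
P5: D(K, 0b01111101) = 0b01110110; 0b01110110 ⊕ 0b11011101 = 0b10101011.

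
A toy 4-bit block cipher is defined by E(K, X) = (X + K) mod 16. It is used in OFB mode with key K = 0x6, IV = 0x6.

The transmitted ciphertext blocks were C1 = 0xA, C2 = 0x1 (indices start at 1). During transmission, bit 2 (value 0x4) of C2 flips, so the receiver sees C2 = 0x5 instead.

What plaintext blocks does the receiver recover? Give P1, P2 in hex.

P1 = 0x6, P2 = 0x7

OFB decryption: S_i = E(K, S_{i−1}) with S_{0} = IV; P_i = C_i ⊕ S_i.
Only C2 changed, to 0x5. In OFB, a change in C_i flips the same bit in P_i only; the keystream is unaffected. Decrypting the received ciphertext:
P1: S = E(K, 0x6) = 0xC; 0xA ⊕ 0xC = 0x6.
P2: S = E(K, 0xC) = 0x2; 0x5 ⊕ 0x2 = 0x7.
Blocks that differ from the original plaintext: P2.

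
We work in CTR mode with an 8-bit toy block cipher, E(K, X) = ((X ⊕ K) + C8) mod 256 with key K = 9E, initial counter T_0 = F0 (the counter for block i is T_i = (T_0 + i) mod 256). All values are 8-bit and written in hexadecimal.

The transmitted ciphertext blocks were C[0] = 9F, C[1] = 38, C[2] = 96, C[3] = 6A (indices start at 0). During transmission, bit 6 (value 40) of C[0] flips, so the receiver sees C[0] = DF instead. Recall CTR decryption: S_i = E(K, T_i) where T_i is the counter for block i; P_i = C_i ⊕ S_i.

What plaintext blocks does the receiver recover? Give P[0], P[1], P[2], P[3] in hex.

Only C[0] changed, to DF. In CTR, a change in C_i flips the same bit in P_i only; the keystream is unaffected. Decrypting the received ciphertext:
P[0]: T = F0, S = E(K, T) = 36; DF ⊕ 36 = E9.
P[1]: T = F1, S = E(K, T) = 37; 38 ⊕ 37 = 0F.
P[2]: T = F2, S = E(K, T) = 34; 96 ⊕ 34 = A2.
P[3]: T = F3, S = E(K, T) = 35; 6A ⊕ 35 = 5F.
Blocks that differ from the original plaintext: P[0].

P[0] = E9, P[1] = 0F, P[2] = A2, P[3] = 5F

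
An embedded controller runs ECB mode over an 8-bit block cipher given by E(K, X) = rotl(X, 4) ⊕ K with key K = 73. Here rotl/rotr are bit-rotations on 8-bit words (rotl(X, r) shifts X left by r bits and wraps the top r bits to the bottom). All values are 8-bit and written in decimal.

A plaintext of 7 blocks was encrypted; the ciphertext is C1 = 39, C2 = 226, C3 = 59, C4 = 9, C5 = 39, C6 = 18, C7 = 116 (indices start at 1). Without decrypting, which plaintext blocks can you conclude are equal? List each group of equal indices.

ECB encrypts each block independently with the same key, so equal ciphertext blocks imply equal plaintext blocks.
C1 = C5 = 39, so P1 = P5.

P1 = P5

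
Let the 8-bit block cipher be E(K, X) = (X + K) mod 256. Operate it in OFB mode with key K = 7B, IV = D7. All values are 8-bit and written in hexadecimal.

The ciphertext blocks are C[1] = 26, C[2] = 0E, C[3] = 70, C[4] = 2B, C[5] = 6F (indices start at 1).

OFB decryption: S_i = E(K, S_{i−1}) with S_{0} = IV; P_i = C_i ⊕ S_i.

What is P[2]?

P[2] = C3

P[1]: S = E(K, D7) = 52; 26 ⊕ 52 = 74.
P[2]: S = E(K, 52) = CD; 0E ⊕ CD = C3.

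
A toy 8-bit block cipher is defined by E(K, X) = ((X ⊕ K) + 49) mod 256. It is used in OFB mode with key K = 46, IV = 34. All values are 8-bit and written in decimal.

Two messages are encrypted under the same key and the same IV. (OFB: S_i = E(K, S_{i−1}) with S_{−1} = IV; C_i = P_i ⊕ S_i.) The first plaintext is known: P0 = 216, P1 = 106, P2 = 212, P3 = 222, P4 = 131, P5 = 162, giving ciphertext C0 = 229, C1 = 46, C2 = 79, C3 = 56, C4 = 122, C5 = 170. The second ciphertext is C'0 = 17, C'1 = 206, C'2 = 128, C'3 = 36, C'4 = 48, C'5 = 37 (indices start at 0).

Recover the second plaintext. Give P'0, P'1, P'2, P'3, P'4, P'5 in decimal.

In OFB with a reused IV, both messages share the same keystream S_i, so C_i ⊕ C'_i = P_i ⊕ P'_i and thus P'_i = P_i ⊕ C_i ⊕ C'_i.
P'0: 216 ⊕ 229 ⊕ 17 = 44.
P'1: 106 ⊕ 46 ⊕ 206 = 138.
P'2: 212 ⊕ 79 ⊕ 128 = 27.
P'3: 222 ⊕ 56 ⊕ 36 = 194.
P'4: 131 ⊕ 122 ⊕ 48 = 201.
P'5: 162 ⊕ 170 ⊕ 37 = 45.

P'0 = 44, P'1 = 138, P'2 = 27, P'3 = 194, P'4 = 201, P'5 = 45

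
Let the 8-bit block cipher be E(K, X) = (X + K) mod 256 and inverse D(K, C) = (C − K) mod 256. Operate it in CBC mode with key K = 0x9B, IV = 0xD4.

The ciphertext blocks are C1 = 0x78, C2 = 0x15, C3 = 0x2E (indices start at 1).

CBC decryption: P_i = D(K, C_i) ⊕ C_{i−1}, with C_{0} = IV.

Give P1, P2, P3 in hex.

P1: D(K, 0x78) = 0xDD; 0xDD ⊕ 0xD4 = 0x09.
P2: D(K, 0x15) = 0x7A; 0x7A ⊕ 0x78 = 0x02.
P3: D(K, 0x2E) = 0x93; 0x93 ⊕ 0x15 = 0x86.

P1 = 0x09, P2 = 0x02, P3 = 0x86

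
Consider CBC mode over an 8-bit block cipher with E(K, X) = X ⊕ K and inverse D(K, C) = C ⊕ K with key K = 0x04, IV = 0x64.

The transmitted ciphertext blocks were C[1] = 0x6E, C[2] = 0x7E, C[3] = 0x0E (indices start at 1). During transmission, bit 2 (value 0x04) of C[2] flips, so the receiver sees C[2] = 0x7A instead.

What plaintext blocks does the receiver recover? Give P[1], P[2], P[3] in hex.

CBC decryption: P_i = D(K, C_i) ⊕ C_{i−1}, with C_{0} = IV.
Only C[2] changed, to 0x7A. In CBC, a change in C_i garbles P_i and flips the same bit in P_{i+1}. Decrypting the received ciphertext:
P[1]: D(K, 0x6E) = 0x6A; 0x6A ⊕ 0x64 = 0x0E.
P[2]: D(K, 0x7A) = 0x7E; 0x7E ⊕ 0x6E = 0x10.
P[3]: D(K, 0x0E) = 0x0A; 0x0A ⊕ 0x7A = 0x70.
Blocks that differ from the original plaintext: P[2], P[3].

P[1] = 0x0E, P[2] = 0x10, P[3] = 0x70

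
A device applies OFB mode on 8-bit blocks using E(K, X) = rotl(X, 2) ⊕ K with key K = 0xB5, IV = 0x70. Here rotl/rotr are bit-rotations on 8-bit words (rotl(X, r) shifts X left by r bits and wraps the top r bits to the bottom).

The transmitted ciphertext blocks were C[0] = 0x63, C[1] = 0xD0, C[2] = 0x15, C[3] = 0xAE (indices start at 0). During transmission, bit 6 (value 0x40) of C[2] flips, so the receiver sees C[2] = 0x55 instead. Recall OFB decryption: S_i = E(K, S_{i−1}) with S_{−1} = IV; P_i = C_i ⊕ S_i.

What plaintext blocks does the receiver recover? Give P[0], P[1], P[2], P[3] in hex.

Only C[2] changed, to 0x55. In OFB, a change in C_i flips the same bit in P_i only; the keystream is unaffected. Decrypting the received ciphertext:
P[0]: S = E(K, 0x70) = 0x74; 0x63 ⊕ 0x74 = 0x17.
P[1]: S = E(K, 0x74) = 0x64; 0xD0 ⊕ 0x64 = 0xB4.
P[2]: S = E(K, 0x64) = 0x24; 0x55 ⊕ 0x24 = 0x71.
P[3]: S = E(K, 0x24) = 0x25; 0xAE ⊕ 0x25 = 0x8B.
Blocks that differ from the original plaintext: P[2].

P[0] = 0x17, P[1] = 0xB4, P[2] = 0x71, P[3] = 0x8B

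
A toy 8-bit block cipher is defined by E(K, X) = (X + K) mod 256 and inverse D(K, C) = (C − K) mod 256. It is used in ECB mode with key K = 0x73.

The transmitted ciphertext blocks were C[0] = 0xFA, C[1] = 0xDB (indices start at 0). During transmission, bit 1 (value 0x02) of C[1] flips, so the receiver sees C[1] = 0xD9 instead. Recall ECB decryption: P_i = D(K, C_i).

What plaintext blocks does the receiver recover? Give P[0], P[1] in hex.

Only C[1] changed, to 0xD9. In ECB, a change in C_i affects only P_i. Decrypting the received ciphertext:
P[0]: D(K, 0xFA) = 0x87.
P[1]: D(K, 0xD9) = 0x66.
Blocks that differ from the original plaintext: P[1].

P[0] = 0x87, P[1] = 0x66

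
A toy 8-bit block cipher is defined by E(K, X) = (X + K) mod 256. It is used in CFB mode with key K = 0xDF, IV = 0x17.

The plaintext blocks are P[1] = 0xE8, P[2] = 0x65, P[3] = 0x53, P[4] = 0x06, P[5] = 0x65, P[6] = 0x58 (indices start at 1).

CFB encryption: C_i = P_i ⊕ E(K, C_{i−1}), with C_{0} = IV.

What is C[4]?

C[4] = 0x05

C[1]: E(K, 0x17) = 0xF6; 0xE8 ⊕ 0xF6 = 0x1E.
C[2]: E(K, 0x1E) = 0xFD; 0x65 ⊕ 0xFD = 0x98.
C[3]: E(K, 0x98) = 0x77; 0x53 ⊕ 0x77 = 0x24.
C[4]: E(K, 0x24) = 0x03; 0x06 ⊕ 0x03 = 0x05.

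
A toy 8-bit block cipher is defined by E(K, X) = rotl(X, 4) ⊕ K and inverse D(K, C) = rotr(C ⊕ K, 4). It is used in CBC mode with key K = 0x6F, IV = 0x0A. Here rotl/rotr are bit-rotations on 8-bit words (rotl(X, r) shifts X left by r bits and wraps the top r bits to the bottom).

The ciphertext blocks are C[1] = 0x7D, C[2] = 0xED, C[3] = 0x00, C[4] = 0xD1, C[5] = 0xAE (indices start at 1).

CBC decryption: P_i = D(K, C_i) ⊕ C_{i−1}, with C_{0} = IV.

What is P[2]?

P[2]: D(K, 0xED) = 0x28; 0x28 ⊕ 0x7D = 0x55.

P[2] = 0x55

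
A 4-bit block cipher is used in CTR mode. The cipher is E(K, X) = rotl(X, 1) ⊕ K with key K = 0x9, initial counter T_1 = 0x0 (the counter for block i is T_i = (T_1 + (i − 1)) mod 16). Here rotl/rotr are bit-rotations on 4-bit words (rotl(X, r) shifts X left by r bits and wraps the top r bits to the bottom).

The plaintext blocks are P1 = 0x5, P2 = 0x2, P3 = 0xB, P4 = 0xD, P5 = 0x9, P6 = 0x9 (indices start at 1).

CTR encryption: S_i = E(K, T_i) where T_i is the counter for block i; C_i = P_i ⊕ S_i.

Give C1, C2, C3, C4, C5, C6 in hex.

C1 = 0xC, C2 = 0x9, C3 = 0x6, C4 = 0x2, C5 = 0x8, C6 = 0xA

C1: T = 0x0, S = E(K, T) = 0x9; 0x5 ⊕ 0x9 = 0xC.
C2: T = 0x1, S = E(K, T) = 0xB; 0x2 ⊕ 0xB = 0x9.
C3: T = 0x2, S = E(K, T) = 0xD; 0xB ⊕ 0xD = 0x6.
C4: T = 0x3, S = E(K, T) = 0xF; 0xD ⊕ 0xF = 0x2.
C5: T = 0x4, S = E(K, T) = 0x1; 0x9 ⊕ 0x1 = 0x8.
C6: T = 0x5, S = E(K, T) = 0x3; 0x9 ⊕ 0x3 = 0xA.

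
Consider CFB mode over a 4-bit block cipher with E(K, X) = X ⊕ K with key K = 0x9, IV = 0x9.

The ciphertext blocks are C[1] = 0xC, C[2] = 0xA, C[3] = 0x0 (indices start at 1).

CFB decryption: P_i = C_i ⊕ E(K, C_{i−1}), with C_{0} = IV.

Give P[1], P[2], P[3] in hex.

P[1]: E(K, 0x9) = 0x0; 0xC ⊕ 0x0 = 0xC.
P[2]: E(K, 0xC) = 0x5; 0xA ⊕ 0x5 = 0xF.
P[3]: E(K, 0xA) = 0x3; 0x0 ⊕ 0x3 = 0x3.

P[1] = 0xC, P[2] = 0xF, P[3] = 0x3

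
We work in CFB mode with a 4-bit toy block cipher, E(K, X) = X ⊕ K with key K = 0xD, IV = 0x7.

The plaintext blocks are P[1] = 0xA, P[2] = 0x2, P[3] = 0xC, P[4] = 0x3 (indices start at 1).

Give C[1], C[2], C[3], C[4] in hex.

CFB encryption: C_i = P_i ⊕ E(K, C_{i−1}), with C_{0} = IV.
C[1]: E(K, 0x7) = 0xA; 0xA ⊕ 0xA = 0x0.
C[2]: E(K, 0x0) = 0xD; 0x2 ⊕ 0xD = 0xF.
C[3]: E(K, 0xF) = 0x2; 0xC ⊕ 0x2 = 0xE.
C[4]: E(K, 0xE) = 0x3; 0x3 ⊕ 0x3 = 0x0.

C[1] = 0x0, C[2] = 0xF, C[3] = 0xE, C[4] = 0x0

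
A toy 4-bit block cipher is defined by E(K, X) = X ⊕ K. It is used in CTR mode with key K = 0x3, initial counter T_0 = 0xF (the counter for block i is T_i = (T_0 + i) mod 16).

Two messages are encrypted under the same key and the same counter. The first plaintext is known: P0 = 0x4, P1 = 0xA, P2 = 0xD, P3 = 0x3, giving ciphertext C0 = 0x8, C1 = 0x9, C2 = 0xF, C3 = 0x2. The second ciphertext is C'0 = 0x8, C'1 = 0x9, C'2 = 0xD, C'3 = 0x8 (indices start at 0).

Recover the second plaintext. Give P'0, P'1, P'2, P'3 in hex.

In CTR with a reused counter, both messages share the same keystream S_i, so C_i ⊕ C'_i = P_i ⊕ P'_i and thus P'_i = P_i ⊕ C_i ⊕ C'_i.
P'0: 0x4 ⊕ 0x8 ⊕ 0x8 = 0x4.
P'1: 0xA ⊕ 0x9 ⊕ 0x9 = 0xA.
P'2: 0xD ⊕ 0xF ⊕ 0xD = 0xF.
P'3: 0x3 ⊕ 0x2 ⊕ 0x8 = 0x9.

P'0 = 0x4, P'1 = 0xA, P'2 = 0xF, P'3 = 0x9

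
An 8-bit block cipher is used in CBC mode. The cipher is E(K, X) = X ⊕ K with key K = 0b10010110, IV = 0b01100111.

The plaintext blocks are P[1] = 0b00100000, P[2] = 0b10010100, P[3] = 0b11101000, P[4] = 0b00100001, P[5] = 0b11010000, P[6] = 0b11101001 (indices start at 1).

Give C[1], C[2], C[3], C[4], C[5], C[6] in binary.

C[1] = 0b11010001, C[2] = 0b11010011, C[3] = 0b10101101, C[4] = 0b00011010, C[5] = 0b01011100, C[6] = 0b00100011

CBC encryption: C_i = E(K, P_i ⊕ C_{i−1}), with C_{0} = IV.
C[1]: P[1] ⊕ 0b01100111 = 0b01000111; E(K, 0b01000111) = 0b11010001.
C[2]: P[2] ⊕ 0b11010001 = 0b01000101; E(K, 0b01000101) = 0b11010011.
C[3]: P[3] ⊕ 0b11010011 = 0b00111011; E(K, 0b00111011) = 0b10101101.
C[4]: P[4] ⊕ 0b10101101 = 0b10001100; E(K, 0b10001100) = 0b00011010.
C[5]: P[5] ⊕ 0b00011010 = 0b11001010; E(K, 0b11001010) = 0b01011100.
C[6]: P[6] ⊕ 0b01011100 = 0b10110101; E(K, 0b10110101) = 0b00100011.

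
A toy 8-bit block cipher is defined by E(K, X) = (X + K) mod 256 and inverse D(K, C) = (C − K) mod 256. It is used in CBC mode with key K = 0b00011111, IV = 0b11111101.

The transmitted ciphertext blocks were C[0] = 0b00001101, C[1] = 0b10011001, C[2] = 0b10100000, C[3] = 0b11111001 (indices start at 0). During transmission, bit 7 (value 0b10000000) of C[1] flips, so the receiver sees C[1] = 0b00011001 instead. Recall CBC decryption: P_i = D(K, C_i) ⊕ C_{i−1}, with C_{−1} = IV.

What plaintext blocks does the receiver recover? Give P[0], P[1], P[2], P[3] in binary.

Only C[1] changed, to 0b00011001. In CBC, a change in C_i garbles P_i and flips the same bit in P_{i+1}. Decrypting the received ciphertext:
P[0]: D(K, 0b00001101) = 0b11101110; 0b11101110 ⊕ 0b11111101 = 0b00010011.
P[1]: D(K, 0b00011001) = 0b11111010; 0b11111010 ⊕ 0b00001101 = 0b11110111.
P[2]: D(K, 0b10100000) = 0b10000001; 0b10000001 ⊕ 0b00011001 = 0b10011000.
P[3]: D(K, 0b11111001) = 0b11011010; 0b11011010 ⊕ 0b10100000 = 0b01111010.
Blocks that differ from the original plaintext: P[1], P[2].

P[0] = 0b00010011, P[1] = 0b11110111, P[2] = 0b10011000, P[3] = 0b01111010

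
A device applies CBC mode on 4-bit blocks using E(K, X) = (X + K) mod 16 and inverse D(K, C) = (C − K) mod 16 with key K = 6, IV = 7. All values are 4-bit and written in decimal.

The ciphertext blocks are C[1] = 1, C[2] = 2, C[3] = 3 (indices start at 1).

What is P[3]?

CBC decryption: P_i = D(K, C_i) ⊕ C_{i−1}, with C_{0} = IV.
P[3]: D(K, 3) = 13; 13 ⊕ 2 = 15.

P[3] = 15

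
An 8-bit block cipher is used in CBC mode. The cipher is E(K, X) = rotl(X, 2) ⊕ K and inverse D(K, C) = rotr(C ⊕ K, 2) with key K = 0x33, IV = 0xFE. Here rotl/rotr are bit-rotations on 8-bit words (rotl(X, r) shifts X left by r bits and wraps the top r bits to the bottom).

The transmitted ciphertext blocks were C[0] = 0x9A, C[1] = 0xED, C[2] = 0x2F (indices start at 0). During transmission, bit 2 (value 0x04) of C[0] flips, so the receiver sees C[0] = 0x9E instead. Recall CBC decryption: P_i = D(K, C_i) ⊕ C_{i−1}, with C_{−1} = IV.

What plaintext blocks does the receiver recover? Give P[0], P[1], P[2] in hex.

P[0] = 0x95, P[1] = 0x29, P[2] = 0xEA

Only C[0] changed, to 0x9E. In CBC, a change in C_i garbles P_i and flips the same bit in P_{i+1}. Decrypting the received ciphertext:
P[0]: D(K, 0x9E) = 0x6B; 0x6B ⊕ 0xFE = 0x95.
P[1]: D(K, 0xED) = 0xB7; 0xB7 ⊕ 0x9E = 0x29.
P[2]: D(K, 0x2F) = 0x07; 0x07 ⊕ 0xED = 0xEA.
Blocks that differ from the original plaintext: P[0], P[1].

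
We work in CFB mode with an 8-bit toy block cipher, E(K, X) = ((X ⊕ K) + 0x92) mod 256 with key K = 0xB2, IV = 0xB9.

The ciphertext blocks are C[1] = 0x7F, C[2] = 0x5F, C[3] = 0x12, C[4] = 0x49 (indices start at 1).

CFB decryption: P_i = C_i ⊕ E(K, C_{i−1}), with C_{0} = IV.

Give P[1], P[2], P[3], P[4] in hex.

P[1]: E(K, 0xB9) = 0x9D; 0x7F ⊕ 0x9D = 0xE2.
P[2]: E(K, 0x7F) = 0x5F; 0x5F ⊕ 0x5F = 0x00.
P[3]: E(K, 0x5F) = 0x7F; 0x12 ⊕ 0x7F = 0x6D.
P[4]: E(K, 0x12) = 0x32; 0x49 ⊕ 0x32 = 0x7B.

P[1] = 0xE2, P[2] = 0x00, P[3] = 0x6D, P[4] = 0x7B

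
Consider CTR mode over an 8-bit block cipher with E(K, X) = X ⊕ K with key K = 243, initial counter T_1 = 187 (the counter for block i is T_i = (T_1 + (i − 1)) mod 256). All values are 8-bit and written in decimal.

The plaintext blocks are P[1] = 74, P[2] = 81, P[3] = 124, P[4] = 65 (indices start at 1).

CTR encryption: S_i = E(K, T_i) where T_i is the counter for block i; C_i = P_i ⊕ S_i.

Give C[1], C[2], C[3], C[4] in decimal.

C[1] = 2, C[2] = 30, C[3] = 50, C[4] = 12

C[1]: T = 187, S = E(K, T) = 72; 74 ⊕ 72 = 2.
C[2]: T = 188, S = E(K, T) = 79; 81 ⊕ 79 = 30.
C[3]: T = 189, S = E(K, T) = 78; 124 ⊕ 78 = 50.
C[4]: T = 190, S = E(K, T) = 77; 65 ⊕ 77 = 12.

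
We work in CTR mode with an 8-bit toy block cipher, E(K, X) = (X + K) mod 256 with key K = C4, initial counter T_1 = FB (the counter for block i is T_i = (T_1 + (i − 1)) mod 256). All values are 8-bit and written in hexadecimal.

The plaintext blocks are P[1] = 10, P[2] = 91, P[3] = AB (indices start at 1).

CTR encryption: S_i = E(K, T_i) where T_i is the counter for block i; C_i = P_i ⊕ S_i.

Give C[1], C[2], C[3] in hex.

C[1]: T = FB, S = E(K, T) = BF; 10 ⊕ BF = AF.
C[2]: T = FC, S = E(K, T) = C0; 91 ⊕ C0 = 51.
C[3]: T = FD, S = E(K, T) = C1; AB ⊕ C1 = 6A.

C[1] = AF, C[2] = 51, C[3] = 6A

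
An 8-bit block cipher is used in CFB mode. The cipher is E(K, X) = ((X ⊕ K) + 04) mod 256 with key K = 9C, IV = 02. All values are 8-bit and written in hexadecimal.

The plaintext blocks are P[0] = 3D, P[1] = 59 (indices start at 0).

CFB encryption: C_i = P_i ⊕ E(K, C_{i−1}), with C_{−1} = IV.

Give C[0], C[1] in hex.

C[0] = 9F, C[1] = 5E

C[0]: E(K, 02) = A2; 3D ⊕ A2 = 9F.
C[1]: E(K, 9F) = 07; 59 ⊕ 07 = 5E.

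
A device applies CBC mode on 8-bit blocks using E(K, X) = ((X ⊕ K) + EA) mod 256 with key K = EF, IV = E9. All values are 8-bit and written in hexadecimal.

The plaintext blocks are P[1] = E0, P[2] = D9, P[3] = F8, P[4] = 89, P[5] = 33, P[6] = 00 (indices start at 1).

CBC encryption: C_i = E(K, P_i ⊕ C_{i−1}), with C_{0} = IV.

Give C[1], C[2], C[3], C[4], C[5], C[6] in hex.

C[1]: P[1] ⊕ E9 = 09; E(K, 09) = D0.
C[2]: P[2] ⊕ D0 = 09; E(K, 09) = D0.
C[3]: P[3] ⊕ D0 = 28; E(K, 28) = B1.
C[4]: P[4] ⊕ B1 = 38; E(K, 38) = C1.
C[5]: P[5] ⊕ C1 = F2; E(K, F2) = 07.
C[6]: P[6] ⊕ 07 = 07; E(K, 07) = D2.

C[1] = D0, C[2] = D0, C[3] = B1, C[4] = C1, C[5] = 07, C[6] = D2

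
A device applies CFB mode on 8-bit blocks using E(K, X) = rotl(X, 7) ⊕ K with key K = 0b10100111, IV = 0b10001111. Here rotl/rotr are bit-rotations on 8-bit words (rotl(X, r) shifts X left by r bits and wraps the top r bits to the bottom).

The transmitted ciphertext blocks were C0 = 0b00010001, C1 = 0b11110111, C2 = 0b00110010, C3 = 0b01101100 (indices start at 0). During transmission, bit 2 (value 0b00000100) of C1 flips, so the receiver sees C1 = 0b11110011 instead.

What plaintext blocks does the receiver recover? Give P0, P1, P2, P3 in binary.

CFB decryption: P_i = C_i ⊕ E(K, C_{i−1}), with C_{−1} = IV.
Only C1 changed, to 0b11110011. In CFB, a change in C_i flips the same bit in P_i and garbles P_{i+1}. Decrypting the received ciphertext:
P0: E(K, 0b10001111) = 0b01100000; 0b00010001 ⊕ 0b01100000 = 0b01110001.
P1: E(K, 0b00010001) = 0b00101111; 0b11110011 ⊕ 0b00101111 = 0b11011100.
P2: E(K, 0b11110011) = 0b01011110; 0b00110010 ⊕ 0b01011110 = 0b01101100.
P3: E(K, 0b00110010) = 0b10111110; 0b01101100 ⊕ 0b10111110 = 0b11010010.
Blocks that differ from the original plaintext: P1, P2.

P0 = 0b01110001, P1 = 0b11011100, P2 = 0b01101100, P3 = 0b11010010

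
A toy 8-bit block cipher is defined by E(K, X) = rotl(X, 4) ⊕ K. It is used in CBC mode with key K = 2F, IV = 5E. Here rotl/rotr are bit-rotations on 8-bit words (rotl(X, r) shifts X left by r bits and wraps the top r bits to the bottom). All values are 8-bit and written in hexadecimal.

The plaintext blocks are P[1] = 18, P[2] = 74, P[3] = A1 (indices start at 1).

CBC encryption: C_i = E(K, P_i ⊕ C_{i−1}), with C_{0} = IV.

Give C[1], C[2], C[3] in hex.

C[1] = 4B, C[2] = DC, C[3] = F8

C[1]: P[1] ⊕ 5E = 46; E(K, 46) = 4B.
C[2]: P[2] ⊕ 4B = 3F; E(K, 3F) = DC.
C[3]: P[3] ⊕ DC = 7D; E(K, 7D) = F8.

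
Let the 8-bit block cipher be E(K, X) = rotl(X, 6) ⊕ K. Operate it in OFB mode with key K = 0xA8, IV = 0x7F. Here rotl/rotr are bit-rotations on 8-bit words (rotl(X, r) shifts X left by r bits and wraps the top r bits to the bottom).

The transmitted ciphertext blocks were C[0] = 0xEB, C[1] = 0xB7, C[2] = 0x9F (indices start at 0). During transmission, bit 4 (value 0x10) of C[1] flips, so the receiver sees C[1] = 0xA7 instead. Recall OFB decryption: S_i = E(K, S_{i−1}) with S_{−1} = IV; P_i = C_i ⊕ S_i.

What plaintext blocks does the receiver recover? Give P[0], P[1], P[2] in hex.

Only C[1] changed, to 0xA7. In OFB, a change in C_i flips the same bit in P_i only; the keystream is unaffected. Decrypting the received ciphertext:
P[0]: S = E(K, 0x7F) = 0x77; 0xEB ⊕ 0x77 = 0x9C.
P[1]: S = E(K, 0x77) = 0x75; 0xA7 ⊕ 0x75 = 0xD2.
P[2]: S = E(K, 0x75) = 0xF5; 0x9F ⊕ 0xF5 = 0x6A.
Blocks that differ from the original plaintext: P[1].

P[0] = 0x9C, P[1] = 0xD2, P[2] = 0x6A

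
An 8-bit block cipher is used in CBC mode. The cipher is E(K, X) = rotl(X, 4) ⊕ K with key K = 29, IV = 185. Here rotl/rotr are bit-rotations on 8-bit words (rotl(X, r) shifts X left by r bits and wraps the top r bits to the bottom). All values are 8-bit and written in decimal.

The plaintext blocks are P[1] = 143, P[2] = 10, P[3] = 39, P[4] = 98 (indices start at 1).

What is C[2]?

C[2] = 90

CBC encryption: C_i = E(K, P_i ⊕ C_{i−1}), with C_{0} = IV.
C[1]: P[1] ⊕ 185 = 54; E(K, 54) = 126.
C[2]: P[2] ⊕ 126 = 116; E(K, 116) = 90.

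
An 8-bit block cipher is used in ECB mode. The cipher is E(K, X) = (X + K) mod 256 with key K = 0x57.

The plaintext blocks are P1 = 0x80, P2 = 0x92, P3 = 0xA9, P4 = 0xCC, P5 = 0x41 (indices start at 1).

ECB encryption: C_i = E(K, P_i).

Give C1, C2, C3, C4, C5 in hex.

C1 = 0xD7, C2 = 0xE9, C3 = 0x00, C4 = 0x23, C5 = 0x98

C1: E(K, 0x80) = 0xD7.
C2: E(K, 0x92) = 0xE9.
C3: E(K, 0xA9) = 0x00.
C4: E(K, 0xCC) = 0x23.
C5: E(K, 0x41) = 0x98.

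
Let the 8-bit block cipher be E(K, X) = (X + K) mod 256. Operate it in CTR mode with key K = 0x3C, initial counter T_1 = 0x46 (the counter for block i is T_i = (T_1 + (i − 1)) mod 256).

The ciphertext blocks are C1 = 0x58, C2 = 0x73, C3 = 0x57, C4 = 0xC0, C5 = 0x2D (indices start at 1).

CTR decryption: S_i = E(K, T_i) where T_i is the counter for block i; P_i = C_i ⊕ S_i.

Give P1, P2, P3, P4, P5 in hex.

P1: T = 0x46, S = E(K, T) = 0x82; 0x58 ⊕ 0x82 = 0xDA.
P2: T = 0x47, S = E(K, T) = 0x83; 0x73 ⊕ 0x83 = 0xF0.
P3: T = 0x48, S = E(K, T) = 0x84; 0x57 ⊕ 0x84 = 0xD3.
P4: T = 0x49, S = E(K, T) = 0x85; 0xC0 ⊕ 0x85 = 0x45.
P5: T = 0x4A, S = E(K, T) = 0x86; 0x2D ⊕ 0x86 = 0xAB.

P1 = 0xDA, P2 = 0xF0, P3 = 0xD3, P4 = 0x45, P5 = 0xAB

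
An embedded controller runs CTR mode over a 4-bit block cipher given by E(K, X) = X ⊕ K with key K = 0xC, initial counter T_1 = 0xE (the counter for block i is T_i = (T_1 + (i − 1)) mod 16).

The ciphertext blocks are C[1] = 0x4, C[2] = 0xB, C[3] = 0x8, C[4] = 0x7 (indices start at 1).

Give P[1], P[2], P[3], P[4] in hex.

P[1] = 0x6, P[2] = 0x8, P[3] = 0x4, P[4] = 0xA

CTR decryption: S_i = E(K, T_i) where T_i is the counter for block i; P_i = C_i ⊕ S_i.
P[1]: T = 0xE, S = E(K, T) = 0x2; 0x4 ⊕ 0x2 = 0x6.
P[2]: T = 0xF, S = E(K, T) = 0x3; 0xB ⊕ 0x3 = 0x8.
P[3]: T = 0x0, S = E(K, T) = 0xC; 0x8 ⊕ 0xC = 0x4.
P[4]: T = 0x1, S = E(K, T) = 0xD; 0x7 ⊕ 0xD = 0xA.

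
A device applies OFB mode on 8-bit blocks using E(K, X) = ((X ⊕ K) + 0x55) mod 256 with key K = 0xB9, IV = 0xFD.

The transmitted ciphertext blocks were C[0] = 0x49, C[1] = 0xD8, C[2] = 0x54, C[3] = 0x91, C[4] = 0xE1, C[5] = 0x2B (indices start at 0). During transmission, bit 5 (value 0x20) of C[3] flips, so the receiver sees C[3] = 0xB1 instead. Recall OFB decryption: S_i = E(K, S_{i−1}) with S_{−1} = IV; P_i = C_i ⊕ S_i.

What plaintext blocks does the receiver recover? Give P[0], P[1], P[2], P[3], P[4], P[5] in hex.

Only C[3] changed, to 0xB1. In OFB, a change in C_i flips the same bit in P_i only; the keystream is unaffected. Decrypting the received ciphertext:
P[0]: S = E(K, 0xFD) = 0x99; 0x49 ⊕ 0x99 = 0xD0.
P[1]: S = E(K, 0x99) = 0x75; 0xD8 ⊕ 0x75 = 0xAD.
P[2]: S = E(K, 0x75) = 0x21; 0x54 ⊕ 0x21 = 0x75.
P[3]: S = E(K, 0x21) = 0xED; 0xB1 ⊕ 0xED = 0x5C.
P[4]: S = E(K, 0xED) = 0xA9; 0xE1 ⊕ 0xA9 = 0x48.
P[5]: S = E(K, 0xA9) = 0x65; 0x2B ⊕ 0x65 = 0x4E.
Blocks that differ from the original plaintext: P[3].

P[0] = 0xD0, P[1] = 0xAD, P[2] = 0x75, P[3] = 0x5C, P[4] = 0x48, P[5] = 0x4E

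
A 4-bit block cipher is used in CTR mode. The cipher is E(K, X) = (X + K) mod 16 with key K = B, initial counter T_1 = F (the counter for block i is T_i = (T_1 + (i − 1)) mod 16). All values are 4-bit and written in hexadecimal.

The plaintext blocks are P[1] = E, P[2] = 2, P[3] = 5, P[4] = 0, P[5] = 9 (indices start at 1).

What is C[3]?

C[3] = 9

CTR encryption: S_i = E(K, T_i) where T_i is the counter for block i; C_i = P_i ⊕ S_i.
C[1]: T = F, S = E(K, T) = A; E ⊕ A = 4.
C[2]: T = 0, S = E(K, T) = B; 2 ⊕ B = 9.
C[3]: T = 1, S = E(K, T) = C; 5 ⊕ C = 9.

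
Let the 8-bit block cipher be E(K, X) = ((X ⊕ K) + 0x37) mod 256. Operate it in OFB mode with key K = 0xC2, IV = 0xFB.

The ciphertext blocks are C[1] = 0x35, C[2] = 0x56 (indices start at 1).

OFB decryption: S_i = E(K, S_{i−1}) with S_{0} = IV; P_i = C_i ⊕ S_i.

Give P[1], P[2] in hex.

P[1]: S = E(K, 0xFB) = 0x70; 0x35 ⊕ 0x70 = 0x45.
P[2]: S = E(K, 0x70) = 0xE9; 0x56 ⊕ 0xE9 = 0xBF.

P[1] = 0x45, P[2] = 0xBF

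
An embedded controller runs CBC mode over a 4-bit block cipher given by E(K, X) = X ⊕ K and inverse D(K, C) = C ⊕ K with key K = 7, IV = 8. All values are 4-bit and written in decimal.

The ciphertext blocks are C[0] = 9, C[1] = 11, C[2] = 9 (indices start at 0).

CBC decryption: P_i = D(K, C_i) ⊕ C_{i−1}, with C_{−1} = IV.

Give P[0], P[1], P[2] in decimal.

P[0] = 6, P[1] = 5, P[2] = 5

P[0]: D(K, 9) = 14; 14 ⊕ 8 = 6.
P[1]: D(K, 11) = 12; 12 ⊕ 9 = 5.
P[2]: D(K, 9) = 14; 14 ⊕ 11 = 5.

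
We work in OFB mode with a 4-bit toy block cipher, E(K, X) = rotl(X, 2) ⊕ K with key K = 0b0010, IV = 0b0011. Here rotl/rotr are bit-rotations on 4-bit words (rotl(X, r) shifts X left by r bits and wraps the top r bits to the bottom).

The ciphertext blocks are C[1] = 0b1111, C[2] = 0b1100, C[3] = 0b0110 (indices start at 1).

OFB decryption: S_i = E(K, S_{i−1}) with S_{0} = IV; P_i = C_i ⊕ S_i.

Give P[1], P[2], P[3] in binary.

P[1] = 0b0001, P[2] = 0b0101, P[3] = 0b0010

P[1]: S = E(K, 0b0011) = 0b1110; 0b1111 ⊕ 0b1110 = 0b0001.
P[2]: S = E(K, 0b1110) = 0b1001; 0b1100 ⊕ 0b1001 = 0b0101.
P[3]: S = E(K, 0b1001) = 0b0100; 0b0110 ⊕ 0b0100 = 0b0010.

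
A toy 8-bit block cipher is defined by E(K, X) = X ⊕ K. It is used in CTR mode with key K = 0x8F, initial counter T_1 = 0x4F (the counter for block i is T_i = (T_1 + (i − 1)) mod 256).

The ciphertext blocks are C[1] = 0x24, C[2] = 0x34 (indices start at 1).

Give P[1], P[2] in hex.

P[1] = 0xE4, P[2] = 0xEB

CTR decryption: S_i = E(K, T_i) where T_i is the counter for block i; P_i = C_i ⊕ S_i.
P[1]: T = 0x4F, S = E(K, T) = 0xC0; 0x24 ⊕ 0xC0 = 0xE4.
P[2]: T = 0x50, S = E(K, T) = 0xDF; 0x34 ⊕ 0xDF = 0xEB.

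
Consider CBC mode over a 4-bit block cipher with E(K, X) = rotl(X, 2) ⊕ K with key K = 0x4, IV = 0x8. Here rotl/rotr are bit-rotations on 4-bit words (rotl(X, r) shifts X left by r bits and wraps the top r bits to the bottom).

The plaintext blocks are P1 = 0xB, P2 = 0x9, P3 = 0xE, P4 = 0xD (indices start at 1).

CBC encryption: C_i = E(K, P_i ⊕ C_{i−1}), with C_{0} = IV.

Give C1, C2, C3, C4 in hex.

C1 = 0x8, C2 = 0x0, C3 = 0xF, C4 = 0xC

C1: P1 ⊕ 0x8 = 0x3; E(K, 0x3) = 0x8.
C2: P2 ⊕ 0x8 = 0x1; E(K, 0x1) = 0x0.
C3: P3 ⊕ 0x0 = 0xE; E(K, 0xE) = 0xF.
C4: P4 ⊕ 0xF = 0x2; E(K, 0x2) = 0xC.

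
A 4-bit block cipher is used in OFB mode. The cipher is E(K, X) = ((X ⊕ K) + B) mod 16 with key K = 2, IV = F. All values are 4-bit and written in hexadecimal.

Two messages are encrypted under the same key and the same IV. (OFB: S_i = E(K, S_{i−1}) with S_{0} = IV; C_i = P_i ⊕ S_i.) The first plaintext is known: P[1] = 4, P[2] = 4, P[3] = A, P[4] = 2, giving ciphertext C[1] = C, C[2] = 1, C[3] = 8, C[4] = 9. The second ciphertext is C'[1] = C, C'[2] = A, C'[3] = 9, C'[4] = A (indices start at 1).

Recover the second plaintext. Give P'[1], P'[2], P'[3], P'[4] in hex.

P'[1] = 4, P'[2] = F, P'[3] = B, P'[4] = 1

In OFB with a reused IV, both messages share the same keystream S_i, so C_i ⊕ C'_i = P_i ⊕ P'_i and thus P'_i = P_i ⊕ C_i ⊕ C'_i.
P'[1]: 4 ⊕ C ⊕ C = 4.
P'[2]: 4 ⊕ 1 ⊕ A = F.
P'[3]: A ⊕ 8 ⊕ 9 = B.
P'[4]: 2 ⊕ 9 ⊕ A = 1.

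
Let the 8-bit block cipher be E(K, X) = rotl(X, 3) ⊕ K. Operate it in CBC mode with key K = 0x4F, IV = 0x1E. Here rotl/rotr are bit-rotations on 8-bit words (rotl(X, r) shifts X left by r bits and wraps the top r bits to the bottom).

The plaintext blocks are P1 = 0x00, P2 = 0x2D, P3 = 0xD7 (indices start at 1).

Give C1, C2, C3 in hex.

CBC encryption: C_i = E(K, P_i ⊕ C_{i−1}), with C_{0} = IV.
C1: P1 ⊕ 0x1E = 0x1E; E(K, 0x1E) = 0xBF.
C2: P2 ⊕ 0xBF = 0x92; E(K, 0x92) = 0xDB.
C3: P3 ⊕ 0xDB = 0x0C; E(K, 0x0C) = 0x2F.

C1 = 0xBF, C2 = 0xDB, C3 = 0x2F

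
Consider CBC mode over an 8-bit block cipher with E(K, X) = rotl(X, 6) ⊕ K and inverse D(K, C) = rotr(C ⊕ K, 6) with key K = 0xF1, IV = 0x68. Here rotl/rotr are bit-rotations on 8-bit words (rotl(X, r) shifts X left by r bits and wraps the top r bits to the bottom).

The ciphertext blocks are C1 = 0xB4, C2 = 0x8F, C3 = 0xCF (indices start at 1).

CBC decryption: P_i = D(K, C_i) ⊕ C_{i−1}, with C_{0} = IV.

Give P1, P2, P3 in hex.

P1 = 0x7D, P2 = 0x4D, P3 = 0x77

P1: D(K, 0xB4) = 0x15; 0x15 ⊕ 0x68 = 0x7D.
P2: D(K, 0x8F) = 0xF9; 0xF9 ⊕ 0xB4 = 0x4D.
P3: D(K, 0xCF) = 0xF8; 0xF8 ⊕ 0x8F = 0x77.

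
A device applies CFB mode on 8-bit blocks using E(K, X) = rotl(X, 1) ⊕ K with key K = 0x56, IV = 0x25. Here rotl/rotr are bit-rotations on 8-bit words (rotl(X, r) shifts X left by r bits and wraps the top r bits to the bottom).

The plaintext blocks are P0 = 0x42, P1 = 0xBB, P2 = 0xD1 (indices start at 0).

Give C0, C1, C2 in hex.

C0 = 0x5E, C1 = 0x51, C2 = 0x25

CFB encryption: C_i = P_i ⊕ E(K, C_{i−1}), with C_{−1} = IV.
C0: E(K, 0x25) = 0x1C; 0x42 ⊕ 0x1C = 0x5E.
C1: E(K, 0x5E) = 0xEA; 0xBB ⊕ 0xEA = 0x51.
C2: E(K, 0x51) = 0xF4; 0xD1 ⊕ 0xF4 = 0x25.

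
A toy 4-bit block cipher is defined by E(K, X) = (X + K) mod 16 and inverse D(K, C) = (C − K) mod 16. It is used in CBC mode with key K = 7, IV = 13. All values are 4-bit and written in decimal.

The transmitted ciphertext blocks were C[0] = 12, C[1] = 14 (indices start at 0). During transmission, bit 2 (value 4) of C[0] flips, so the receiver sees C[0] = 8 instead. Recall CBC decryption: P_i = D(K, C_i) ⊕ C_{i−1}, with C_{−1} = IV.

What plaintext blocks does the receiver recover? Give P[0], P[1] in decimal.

P[0] = 12, P[1] = 15

Only C[0] changed, to 8. In CBC, a change in C_i garbles P_i and flips the same bit in P_{i+1}. Decrypting the received ciphertext:
P[0]: D(K, 8) = 1; 1 ⊕ 13 = 12.
P[1]: D(K, 14) = 7; 7 ⊕ 8 = 15.
Blocks that differ from the original plaintext: P[0], P[1].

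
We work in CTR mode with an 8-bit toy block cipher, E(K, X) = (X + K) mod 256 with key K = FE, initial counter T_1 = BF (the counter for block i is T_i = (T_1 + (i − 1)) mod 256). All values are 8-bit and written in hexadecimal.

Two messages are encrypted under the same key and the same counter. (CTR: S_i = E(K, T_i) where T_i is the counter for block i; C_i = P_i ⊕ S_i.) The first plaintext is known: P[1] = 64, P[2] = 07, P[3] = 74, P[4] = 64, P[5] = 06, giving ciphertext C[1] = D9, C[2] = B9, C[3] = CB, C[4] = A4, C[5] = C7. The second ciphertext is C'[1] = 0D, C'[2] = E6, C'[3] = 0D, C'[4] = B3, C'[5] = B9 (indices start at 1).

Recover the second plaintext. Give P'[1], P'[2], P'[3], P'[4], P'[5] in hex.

P'[1] = B0, P'[2] = 58, P'[3] = B2, P'[4] = 73, P'[5] = 78

In CTR with a reused counter, both messages share the same keystream S_i, so C_i ⊕ C'_i = P_i ⊕ P'_i and thus P'_i = P_i ⊕ C_i ⊕ C'_i.
P'[1]: 64 ⊕ D9 ⊕ 0D = B0.
P'[2]: 07 ⊕ B9 ⊕ E6 = 58.
P'[3]: 74 ⊕ CB ⊕ 0D = B2.
P'[4]: 64 ⊕ A4 ⊕ B3 = 73.
P'[5]: 06 ⊕ C7 ⊕ B9 = 78.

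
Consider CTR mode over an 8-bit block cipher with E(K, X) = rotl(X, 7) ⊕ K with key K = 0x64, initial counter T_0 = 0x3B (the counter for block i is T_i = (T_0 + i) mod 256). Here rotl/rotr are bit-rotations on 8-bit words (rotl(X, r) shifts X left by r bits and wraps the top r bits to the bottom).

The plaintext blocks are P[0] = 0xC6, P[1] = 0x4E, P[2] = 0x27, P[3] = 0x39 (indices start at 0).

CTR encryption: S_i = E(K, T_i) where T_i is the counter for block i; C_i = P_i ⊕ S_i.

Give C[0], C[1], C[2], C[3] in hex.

C[0]: T = 0x3B, S = E(K, T) = 0xF9; 0xC6 ⊕ 0xF9 = 0x3F.
C[1]: T = 0x3C, S = E(K, T) = 0x7A; 0x4E ⊕ 0x7A = 0x34.
C[2]: T = 0x3D, S = E(K, T) = 0xFA; 0x27 ⊕ 0xFA = 0xDD.
C[3]: T = 0x3E, S = E(K, T) = 0x7B; 0x39 ⊕ 0x7B = 0x42.

C[0] = 0x3F, C[1] = 0x34, C[2] = 0xDD, C[3] = 0x42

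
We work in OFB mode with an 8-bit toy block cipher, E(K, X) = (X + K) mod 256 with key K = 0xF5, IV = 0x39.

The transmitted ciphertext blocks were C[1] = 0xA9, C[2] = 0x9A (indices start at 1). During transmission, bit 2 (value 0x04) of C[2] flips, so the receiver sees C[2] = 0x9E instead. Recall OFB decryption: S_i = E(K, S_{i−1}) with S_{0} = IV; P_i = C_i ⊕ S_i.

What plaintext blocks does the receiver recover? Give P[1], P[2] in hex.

P[1] = 0x87, P[2] = 0xBD

Only C[2] changed, to 0x9E. In OFB, a change in C_i flips the same bit in P_i only; the keystream is unaffected. Decrypting the received ciphertext:
P[1]: S = E(K, 0x39) = 0x2E; 0xA9 ⊕ 0x2E = 0x87.
P[2]: S = E(K, 0x2E) = 0x23; 0x9E ⊕ 0x23 = 0xBD.
Blocks that differ from the original plaintext: P[2].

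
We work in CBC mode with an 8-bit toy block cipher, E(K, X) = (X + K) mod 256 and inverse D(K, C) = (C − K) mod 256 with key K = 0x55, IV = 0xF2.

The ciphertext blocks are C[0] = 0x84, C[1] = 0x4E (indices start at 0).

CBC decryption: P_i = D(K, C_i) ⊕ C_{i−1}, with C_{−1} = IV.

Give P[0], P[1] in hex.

P[0] = 0xDD, P[1] = 0x7D

P[0]: D(K, 0x84) = 0x2F; 0x2F ⊕ 0xF2 = 0xDD.
P[1]: D(K, 0x4E) = 0xF9; 0xF9 ⊕ 0x84 = 0x7D.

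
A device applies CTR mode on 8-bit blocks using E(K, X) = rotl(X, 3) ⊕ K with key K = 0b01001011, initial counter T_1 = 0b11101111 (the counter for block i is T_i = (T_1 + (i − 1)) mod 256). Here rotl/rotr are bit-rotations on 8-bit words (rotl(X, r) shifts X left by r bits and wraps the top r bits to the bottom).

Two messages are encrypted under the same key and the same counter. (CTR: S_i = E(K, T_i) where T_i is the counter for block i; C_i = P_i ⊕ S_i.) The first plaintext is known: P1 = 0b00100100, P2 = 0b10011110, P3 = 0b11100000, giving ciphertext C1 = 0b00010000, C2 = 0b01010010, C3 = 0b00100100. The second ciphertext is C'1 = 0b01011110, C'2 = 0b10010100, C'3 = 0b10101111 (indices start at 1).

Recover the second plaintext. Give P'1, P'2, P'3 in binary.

In CTR with a reused counter, both messages share the same keystream S_i, so C_i ⊕ C'_i = P_i ⊕ P'_i and thus P'_i = P_i ⊕ C_i ⊕ C'_i.
P'1: 0b00100100 ⊕ 0b00010000 ⊕ 0b01011110 = 0b01101010.
P'2: 0b10011110 ⊕ 0b01010010 ⊕ 0b10010100 = 0b01011000.
P'3: 0b11100000 ⊕ 0b00100100 ⊕ 0b10101111 = 0b01101011.

P'1 = 0b01101010, P'2 = 0b01011000, P'3 = 0b01101011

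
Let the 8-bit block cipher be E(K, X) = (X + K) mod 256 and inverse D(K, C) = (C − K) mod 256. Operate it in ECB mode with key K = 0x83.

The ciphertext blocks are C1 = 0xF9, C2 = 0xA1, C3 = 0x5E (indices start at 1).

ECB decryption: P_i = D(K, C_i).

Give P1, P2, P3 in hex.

P1 = 0x76, P2 = 0x1E, P3 = 0xDB

P1: D(K, 0xF9) = 0x76.
P2: D(K, 0xA1) = 0x1E.
P3: D(K, 0x5E) = 0xDB.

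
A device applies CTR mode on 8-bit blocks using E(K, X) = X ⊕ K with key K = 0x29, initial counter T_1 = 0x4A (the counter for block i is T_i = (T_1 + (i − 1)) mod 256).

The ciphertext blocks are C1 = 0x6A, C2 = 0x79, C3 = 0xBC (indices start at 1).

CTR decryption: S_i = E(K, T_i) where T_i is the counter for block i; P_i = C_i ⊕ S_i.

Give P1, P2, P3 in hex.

P1 = 0x09, P2 = 0x1B, P3 = 0xD9

P1: T = 0x4A, S = E(K, T) = 0x63; 0x6A ⊕ 0x63 = 0x09.
P2: T = 0x4B, S = E(K, T) = 0x62; 0x79 ⊕ 0x62 = 0x1B.
P3: T = 0x4C, S = E(K, T) = 0x65; 0xBC ⊕ 0x65 = 0xD9.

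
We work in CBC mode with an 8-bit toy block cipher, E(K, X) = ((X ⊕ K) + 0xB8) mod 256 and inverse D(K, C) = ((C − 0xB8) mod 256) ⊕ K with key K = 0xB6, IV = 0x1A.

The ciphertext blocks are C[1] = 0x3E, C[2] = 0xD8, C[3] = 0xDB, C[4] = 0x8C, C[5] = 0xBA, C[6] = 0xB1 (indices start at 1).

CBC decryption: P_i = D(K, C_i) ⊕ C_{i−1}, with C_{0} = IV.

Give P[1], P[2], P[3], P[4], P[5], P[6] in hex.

P[1]: D(K, 0x3E) = 0x30; 0x30 ⊕ 0x1A = 0x2A.
P[2]: D(K, 0xD8) = 0x96; 0x96 ⊕ 0x3E = 0xA8.
P[3]: D(K, 0xDB) = 0x95; 0x95 ⊕ 0xD8 = 0x4D.
P[4]: D(K, 0x8C) = 0x62; 0x62 ⊕ 0xDB = 0xB9.
P[5]: D(K, 0xBA) = 0xB4; 0xB4 ⊕ 0x8C = 0x38.
P[6]: D(K, 0xB1) = 0x4F; 0x4F ⊕ 0xBA = 0xF5.

P[1] = 0x2A, P[2] = 0xA8, P[3] = 0x4D, P[4] = 0xB9, P[5] = 0x38, P[6] = 0xF5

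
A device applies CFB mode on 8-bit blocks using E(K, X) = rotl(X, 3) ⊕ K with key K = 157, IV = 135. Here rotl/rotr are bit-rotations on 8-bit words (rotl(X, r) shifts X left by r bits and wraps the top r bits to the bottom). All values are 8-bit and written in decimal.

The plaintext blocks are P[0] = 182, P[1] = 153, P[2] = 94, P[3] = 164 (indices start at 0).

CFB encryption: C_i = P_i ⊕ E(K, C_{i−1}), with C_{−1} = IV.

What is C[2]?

C[0]: E(K, 135) = 161; 182 ⊕ 161 = 23.
C[1]: E(K, 23) = 37; 153 ⊕ 37 = 188.
C[2]: E(K, 188) = 120; 94 ⊕ 120 = 38.

C[2] = 38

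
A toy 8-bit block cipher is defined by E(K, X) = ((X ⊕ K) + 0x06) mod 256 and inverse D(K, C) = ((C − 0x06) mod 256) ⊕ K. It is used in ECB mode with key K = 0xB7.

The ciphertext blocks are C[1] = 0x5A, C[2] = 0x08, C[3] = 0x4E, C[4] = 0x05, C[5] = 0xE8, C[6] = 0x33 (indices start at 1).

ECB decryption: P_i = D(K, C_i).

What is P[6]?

P[6] = 0x9A

P[6]: D(K, 0x33) = 0x9A.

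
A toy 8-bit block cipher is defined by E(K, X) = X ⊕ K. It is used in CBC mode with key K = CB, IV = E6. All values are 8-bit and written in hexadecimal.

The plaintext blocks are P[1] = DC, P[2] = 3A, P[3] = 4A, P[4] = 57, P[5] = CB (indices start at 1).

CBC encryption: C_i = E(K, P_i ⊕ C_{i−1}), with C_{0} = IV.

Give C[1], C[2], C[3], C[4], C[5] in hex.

C[1] = F1, C[2] = 00, C[3] = 81, C[4] = 1D, C[5] = 1D

C[1]: P[1] ⊕ E6 = 3A; E(K, 3A) = F1.
C[2]: P[2] ⊕ F1 = CB; E(K, CB) = 00.
C[3]: P[3] ⊕ 00 = 4A; E(K, 4A) = 81.
C[4]: P[4] ⊕ 81 = D6; E(K, D6) = 1D.
C[5]: P[5] ⊕ 1D = D6; E(K, D6) = 1D.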